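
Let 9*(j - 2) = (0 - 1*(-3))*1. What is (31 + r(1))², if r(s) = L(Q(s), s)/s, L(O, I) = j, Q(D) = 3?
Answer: 10000/9 ≈ 1111.1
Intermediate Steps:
j = 7/3 (j = 2 + ((0 - 1*(-3))*1)/9 = 2 + ((0 + 3)*1)/9 = 2 + (3*1)/9 = 2 + (⅑)*3 = 2 + ⅓ = 7/3 ≈ 2.3333)
L(O, I) = 7/3
r(s) = 7/(3*s)
(31 + r(1))² = (31 + (7/3)/1)² = (31 + (7/3)*1)² = (31 + 7/3)² = (100/3)² = 10000/9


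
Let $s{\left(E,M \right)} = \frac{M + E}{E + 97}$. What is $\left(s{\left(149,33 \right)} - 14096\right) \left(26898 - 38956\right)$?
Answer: $\frac{20905159586}{123} \approx 1.6996 \cdot 10^{8}$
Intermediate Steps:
$s{\left(E,M \right)} = \frac{E + M}{97 + E}$
$\left(s{\left(149,33 \right)} - 14096\right) \left(26898 - 38956\right) = \left(\frac{149 + 33}{97 + 149} - 14096\right) \left(26898 - 38956\right) = \left(\frac{1}{246} \cdot 182 - 14096\right) \left(-12058\right) = \left(\frac{91}{123} - 14096\right) \left(-12058\right) = \left(- \frac{1733717}{123}\right) \left(-12058\right) = \frac{20905159586}{123}$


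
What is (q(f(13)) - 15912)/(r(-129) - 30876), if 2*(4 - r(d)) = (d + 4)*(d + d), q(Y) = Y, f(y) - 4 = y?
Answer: 15895/46997 ≈ 0.33821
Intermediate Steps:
f(y) = 4 + y
r(d) = 4 - d*(4 + d) (r(d) = 4 - (d + 4)*(d + d)/2 = 4 - (4 + d)*2*d/2 = 4 - d*(4 + d))
(q(f(13)) - 15912)/(r(-129) - 30876) = ((4 + 13) - 15912)/((4 - 1*(-129)**2 - 4*(-129)) - 30876) = (17 - 15912)/((4 - 1*16641 + 516) - 30876) = -15895/((4 - 16641 + 516) - 30876) = -15895/(-16121 - 30876) = -15895/(-46997) = -15895*(-1/46997) = 15895/46997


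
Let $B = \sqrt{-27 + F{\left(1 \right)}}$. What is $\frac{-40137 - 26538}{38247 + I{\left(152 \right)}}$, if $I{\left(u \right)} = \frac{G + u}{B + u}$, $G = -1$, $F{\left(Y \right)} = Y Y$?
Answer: $\frac{66675 \left(- \sqrt{26} + 152 i\right)}{- 5813695 i + 38247 \sqrt{26}} \approx -1.7432 - 1.5172 \cdot 10^{-6} i$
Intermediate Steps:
$F{\left(Y \right)} = Y^{2}$
$B = i \sqrt{26}$ ($B = \sqrt{-27 + 1^{2}} = \sqrt{-27 + 1} = \sqrt{-26} = i \sqrt{26} \approx 5.099 i$)
$I{\left(u \right)} = \frac{-1 + u}{u + i \sqrt{26}}$ ($I{\left(u \right)} = \frac{-1 + u}{i \sqrt{26} + u} = \frac{-1 + u}{u + i \sqrt{26}}$)
$\frac{-40137 - 26538}{38247 + I{\left(152 \right)}} = \frac{-40137 - 26538}{38247 + \frac{-1 + 152}{152 + i \sqrt{26}}} = - \frac{66675}{38247 + \frac{1}{152 + i \sqrt{26}} \cdot 151} = - \frac{66675}{38247 + \frac{151}{152 + i \sqrt{26}}}$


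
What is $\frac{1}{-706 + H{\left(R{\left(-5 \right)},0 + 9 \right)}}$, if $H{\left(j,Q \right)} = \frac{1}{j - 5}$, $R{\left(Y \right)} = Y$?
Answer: $- \frac{10}{7061} \approx -0.0014162$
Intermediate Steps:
$H{\left(j,Q \right)} = \frac{1}{-5 + j}$
$\frac{1}{-706 + H{\left(R{\left(-5 \right)},0 + 9 \right)}} = \frac{1}{-706 + \frac{1}{-5 - 5}} = \frac{1}{-706 + \frac{1}{-10}} = \frac{1}{-706 - \frac{1}{10}} = \frac{1}{- \frac{7061}{10}} = - \frac{10}{7061}$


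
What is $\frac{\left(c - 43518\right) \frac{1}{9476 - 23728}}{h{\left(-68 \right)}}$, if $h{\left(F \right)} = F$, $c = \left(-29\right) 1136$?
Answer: $- \frac{38231}{484568} \approx -0.078897$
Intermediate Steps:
$c = -32944$
$\frac{\left(c - 43518\right) \frac{1}{9476 - 23728}}{h{\left(-68 \right)}} = \frac{\left(-32944 - 43518\right) \frac{1}{9476 - 23728}}{-68} = - \frac{76462}{-14252} \left(- \frac{1}{68}\right) = \left(-76462\right) \left(- \frac{1}{14252}\right) \left(- \frac{1}{68}\right) = \frac{38231}{7126} \left(- \frac{1}{68}\right) = - \frac{38231}{484568}$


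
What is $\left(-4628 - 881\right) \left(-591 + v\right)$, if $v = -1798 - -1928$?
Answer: $2539649$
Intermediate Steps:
$v = 130$ ($v = -1798 + 1928 = 130$)
$\left(-4628 - 881\right) \left(-591 + v\right) = \left(-4628 - 881\right) \left(-591 + 130\right) = \left(-5509\right) \left(-461\right) = 2539649$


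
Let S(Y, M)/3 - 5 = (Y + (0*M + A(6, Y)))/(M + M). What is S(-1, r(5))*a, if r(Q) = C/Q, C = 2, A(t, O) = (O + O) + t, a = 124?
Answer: 3255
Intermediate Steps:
A(t, O) = t + 2*O (A(t, O) = 2*O + t = t + 2*O)
r(Q) = 2/Q
S(Y, M) = 15 + 3*(6 + 3*Y)/(2*M) (S(Y, M) = 15 + 3*((Y + (0*M + (6 + 2*Y)))/(M + M)) = 15 + 3*((Y + (0 + (6 + 2*Y)))/((2*M))) = 15 + 3*((Y + (6 + 2*Y))*(1/(2*M))) = 15 + 3*((6 + 3*Y)*(1/(2*M))) = 15 + 3*((6 + 3*Y)/(2*M)) = 15 + 3*(6 + 3*Y)/(2*M))
S(-1, r(5))*a = (3*(6 + 3*(-1) + 10*(2/5))/(2*((2/5))))*124 = (3*(6 - 3 + 10*(2*(⅕)))/(2*((2*(⅕)))))*124 = (3*(6 - 3 + 10*(⅖))/(2*(⅖)))*124 = ((3/2)*(5/2)*(6 - 3 + 4))*124 = ((3/2)*(5/2)*7)*124 = (105/4)*124 = 3255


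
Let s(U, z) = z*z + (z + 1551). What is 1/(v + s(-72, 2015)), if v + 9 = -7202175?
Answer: -1/3138393 ≈ -3.1863e-7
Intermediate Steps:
v = -7202184 (v = -9 - 7202175 = -7202184)
s(U, z) = 1551 + z + z² (s(U, z) = z² + (1551 + z) = 1551 + z + z²)
1/(v + s(-72, 2015)) = 1/(-7202184 + (1551 + 2015 + 2015²)) = 1/(-7202184 + (1551 + 2015 + 4060225)) = 1/(-7202184 + 4063791) = 1/(-3138393) = -1/3138393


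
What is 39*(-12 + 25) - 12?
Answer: 495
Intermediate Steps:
39*(-12 + 25) - 12 = 39*13 - 12 = 507 - 12 = 495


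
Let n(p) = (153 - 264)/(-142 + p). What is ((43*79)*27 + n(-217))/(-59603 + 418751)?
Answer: 2743936/10744511 ≈ 0.25538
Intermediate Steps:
n(p) = -111/(-142 + p)
((43*79)*27 + n(-217))/(-59603 + 418751) = ((43*79)*27 - 111/(-142 - 217))/(-59603 + 418751) = (3397*27 - 111/(-359))/359148 = (91719 - 111*(-1/359))*(1/359148) = (91719 + 111/359)*(1/359148) = (32927232/359)*(1/359148) = 2743936/10744511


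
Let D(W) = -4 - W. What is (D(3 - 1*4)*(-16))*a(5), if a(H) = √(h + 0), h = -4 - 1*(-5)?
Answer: 48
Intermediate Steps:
h = 1 (h = -4 + 5 = 1)
a(H) = 1 (a(H) = √(1 + 0) = √1 = 1)
(D(3 - 1*4)*(-16))*a(5) = ((-4 - (3 - 1*4))*(-16))*1 = ((-4 - (3 - 4))*(-16))*1 = ((-4 - 1*(-1))*(-16))*1 = ((-4 + 1)*(-16))*1 = -3*(-16)*1 = 48*1 = 48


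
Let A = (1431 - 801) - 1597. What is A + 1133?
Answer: 166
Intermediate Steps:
A = -967 (A = 630 - 1597 = -967)
A + 1133 = -967 + 1133 = 166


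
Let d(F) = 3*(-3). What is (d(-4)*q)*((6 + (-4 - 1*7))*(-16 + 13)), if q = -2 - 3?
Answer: 675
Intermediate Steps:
q = -5
d(F) = -9
(d(-4)*q)*((6 + (-4 - 1*7))*(-16 + 13)) = (-9*(-5))*((6 + (-4 - 1*7))*(-16 + 13)) = 45*((6 + (-4 - 7))*(-3)) = 45*((6 - 11)*(-3)) = 45*(-5*(-3)) = 45*15 = 675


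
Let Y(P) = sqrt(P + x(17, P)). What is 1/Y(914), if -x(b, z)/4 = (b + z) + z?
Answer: -I*sqrt(6466)/6466 ≈ -0.012436*I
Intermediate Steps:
x(b, z) = -8*z - 4*b (x(b, z) = -4*((b + z) + z) = -4*(b + 2*z) = -8*z - 4*b)
Y(P) = sqrt(-68 - 7*P) (Y(P) = sqrt(P + (-8*P - 4*17)) = sqrt(P + (-8*P - 68)) = sqrt(P + (-68 - 8*P)) = sqrt(-68 - 7*P))
1/Y(914) = 1/(sqrt(-68 - 7*914)) = 1/(sqrt(-68 - 6398)) = 1/(sqrt(-6466)) = 1/(I*sqrt(6466)) = -I*sqrt(6466)/6466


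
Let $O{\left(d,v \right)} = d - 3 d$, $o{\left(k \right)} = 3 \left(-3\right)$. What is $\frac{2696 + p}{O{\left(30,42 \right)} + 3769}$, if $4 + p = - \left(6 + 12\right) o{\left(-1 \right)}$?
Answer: $\frac{2854}{3709} \approx 0.76948$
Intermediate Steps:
$o{\left(k \right)} = -9$
$O{\left(d,v \right)} = - 2 d$
$p = 158$ ($p = -4 - \left(6 + 12\right) \left(-9\right) = -4 - 18 \left(-9\right) = -4 - -162 = -4 + 162 = 158$)
$\frac{2696 + p}{O{\left(30,42 \right)} + 3769} = \frac{2696 + 158}{\left(-2\right) 30 + 3769} = \frac{2854}{-60 + 3769} = \frac{2854}{3709}$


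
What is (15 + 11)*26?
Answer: 676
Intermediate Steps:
(15 + 11)*26 = 26*26 = 676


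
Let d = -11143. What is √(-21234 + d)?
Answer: I*√32377 ≈ 179.94*I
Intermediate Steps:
√(-21234 + d) = √(-21234 - 11143) = √(-32377) = I*√32377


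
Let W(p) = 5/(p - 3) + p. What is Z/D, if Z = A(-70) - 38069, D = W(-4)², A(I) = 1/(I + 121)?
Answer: -95134382/55539 ≈ -1712.9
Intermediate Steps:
W(p) = p + 5/(-3 + p) (W(p) = 5/(-3 + p) + p = p + 5/(-3 + p))
A(I) = 1/(121 + I)
D = 1089/49 (D = ((5 + (-4)² - 3*(-4))/(-3 - 4))² = ((5 + 16 + 12)/(-7))² = (-⅐*33)² = (-33/7)² = 1089/49 ≈ 22.224)
Z = -1941518/51 (Z = 1/(121 - 70) - 38069 = 1/51 - 38069 = -1941518/51 ≈ -38069.)
Z/D = -1941518/(51*1089/49) = -1941518/51*49/1089 = -95134382/55539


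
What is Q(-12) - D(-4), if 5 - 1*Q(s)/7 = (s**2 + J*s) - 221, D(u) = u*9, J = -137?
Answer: -10898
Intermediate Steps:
D(u) = 9*u
Q(s) = 1582 - 7*s**2 + 959*s (Q(s) = 35 - 7*((s**2 - 137*s) - 221) = 35 - 7*(-221 + s**2 - 137*s) = 35 + (1547 - 7*s**2 + 959*s) = 1582 - 7*s**2 + 959*s)
Q(-12) - D(-4) = (1582 - 7*(-12)**2 + 959*(-12)) - 9*(-4) = (1582 - 7*144 - 11508) - 1*(-36) = (1582 - 1008 - 11508) + 36 = -10934 + 36 = -10898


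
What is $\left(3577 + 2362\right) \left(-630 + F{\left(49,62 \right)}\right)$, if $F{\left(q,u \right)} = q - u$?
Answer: $-3818777$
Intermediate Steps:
$\left(3577 + 2362\right) \left(-630 + F{\left(49,62 \right)}\right) = \left(3577 + 2362\right) \left(-630 + \left(49 - 62\right)\right) = 5939 \left(-630 + \left(49 - 62\right)\right) = 5939 \left(-630 - 13\right) = 5939 \left(-643\right) = -3818777$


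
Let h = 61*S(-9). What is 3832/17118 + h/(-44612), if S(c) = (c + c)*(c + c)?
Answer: -20920871/95458527 ≈ -0.21916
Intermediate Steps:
S(c) = 4*c² (S(c) = (2*c)*(2*c) = 4*c²)
h = 19764 (h = 61*(4*(-9)²) = 61*(4*81) = 61*324 = 19764)
3832/17118 + h/(-44612) = 3832/17118 + 19764/(-44612) = 3832*(1/17118) + 19764*(-1/44612) = 1916/8559 - 4941/11153 = -20920871/95458527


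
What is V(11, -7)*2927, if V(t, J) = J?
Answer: -20489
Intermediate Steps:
V(11, -7)*2927 = -7*2927 = -20489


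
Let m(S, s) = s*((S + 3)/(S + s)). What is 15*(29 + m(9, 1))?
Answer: 453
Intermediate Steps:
m(S, s) = s*(3 + S)/(S + s) (m(S, s) = s*((3 + S)/(S + s)) = s*(3 + S)/(S + s))
15*(29 + m(9, 1)) = 15*(29 + 1*(3 + 9)/(9 + 1)) = 15*(29 + 1*12/10) = 15*(29 + 1*(⅒)*12) = 15*(29 + 6/5) = 15*(151/5) = 453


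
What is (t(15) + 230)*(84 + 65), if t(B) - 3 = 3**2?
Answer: 36058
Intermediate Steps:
t(B) = 12 (t(B) = 3 + 3**2 = 3 + 9 = 12)
(t(15) + 230)*(84 + 65) = (12 + 230)*(84 + 65) = 242*149 = 36058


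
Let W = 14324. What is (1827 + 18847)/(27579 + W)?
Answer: 20674/41903 ≈ 0.49338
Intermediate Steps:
(1827 + 18847)/(27579 + W) = (1827 + 18847)/(27579 + 14324) = 20674/41903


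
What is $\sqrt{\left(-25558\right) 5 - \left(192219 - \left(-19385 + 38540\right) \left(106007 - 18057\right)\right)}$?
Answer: $\sqrt{1684362241} \approx 41041.0$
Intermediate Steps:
$\sqrt{\left(-25558\right) 5 - \left(192219 - \left(-19385 + 38540\right) \left(106007 - 18057\right)\right)} = \sqrt{-127790 + \left(19155 \cdot 87950 - 192219\right)} = \sqrt{-127790 + \left(1684682250 - 192219\right)} = \sqrt{-127790 + 1684490031} = \sqrt{1684362241}$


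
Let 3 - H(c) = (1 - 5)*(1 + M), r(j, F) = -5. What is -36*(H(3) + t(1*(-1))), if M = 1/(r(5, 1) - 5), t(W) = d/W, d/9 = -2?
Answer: -4428/5 ≈ -885.60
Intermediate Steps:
d = -18 (d = 9*(-2) = -18)
t(W) = -18/W
M = -⅒ (M = 1/(-5 - 5) = 1/(-10) = -⅒ ≈ -0.10000)
H(c) = 33/5 (H(c) = 3 - (1 - 5)*(1 - ⅒) = 3 - (-4)*9/10 = 3 - 1*(-18/5) = 3 + 18/5 = 33/5)
-36*(H(3) + t(1*(-1))) = -36*(33/5 - 18/(1*(-1))) = -36*(33/5 - 18/(-1)) = -36*(33/5 - 18*(-1)) = -36*(33/5 + 18) = -36*123/5 = -4428/5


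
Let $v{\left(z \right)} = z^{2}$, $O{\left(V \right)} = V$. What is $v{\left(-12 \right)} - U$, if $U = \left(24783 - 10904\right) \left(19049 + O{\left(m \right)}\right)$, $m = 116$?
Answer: $-265990891$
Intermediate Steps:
$U = 265991035$ ($U = \left(24783 - 10904\right) \left(19049 + 116\right) = 13879 \cdot 19165 = 265991035$)
$v{\left(-12 \right)} - U = \left(-12\right)^{2} - 265991035 = 144 - 265991035 = -265990891$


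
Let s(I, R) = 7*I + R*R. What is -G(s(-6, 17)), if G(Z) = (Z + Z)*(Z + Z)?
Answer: -244036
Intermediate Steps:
s(I, R) = R**2 + 7*I (s(I, R) = 7*I + R**2 = R**2 + 7*I)
G(Z) = 4*Z**2 (G(Z) = (2*Z)*(2*Z) = 4*Z**2)
-G(s(-6, 17)) = -4*(17**2 + 7*(-6))**2 = -4*(289 - 42)**2 = -4*247**2 = -4*61009 = -1*244036 = -244036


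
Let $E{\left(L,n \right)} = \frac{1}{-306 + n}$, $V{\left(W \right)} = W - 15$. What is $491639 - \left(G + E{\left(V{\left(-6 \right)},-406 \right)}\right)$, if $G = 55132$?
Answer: $\frac{310792985}{712} \approx 4.3651 \cdot 10^{5}$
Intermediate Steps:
$V{\left(W \right)} = -15 + W$
$491639 - \left(G + E{\left(V{\left(-6 \right)},-406 \right)}\right) = 491639 - \left(55132 + \frac{1}{-306 - 406}\right) = 491639 - \left(55132 + \frac{1}{-712}\right) = 491639 - \left(55132 - \frac{1}{712}\right) = 491639 - \frac{39253983}{712} = \frac{310792985}{712}$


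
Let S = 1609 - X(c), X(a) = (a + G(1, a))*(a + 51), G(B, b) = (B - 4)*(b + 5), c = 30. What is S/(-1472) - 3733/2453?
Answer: -6085957/902704 ≈ -6.7419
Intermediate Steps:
G(B, b) = (-4 + B)*(5 + b)
X(a) = (-15 - 2*a)*(51 + a) (X(a) = (a + (-20 - 4*a + 5*1 + 1*a))*(a + 51) = (a + (-20 - 4*a + 5 + a))*(51 + a) = (a + (-15 - 3*a))*(51 + a) = (-15 - 2*a)*(51 + a))
S = 7684 (S = 1609 - (-765 - 117*30 - 2*30²) = 1609 - (-765 - 3510 - 2*900) = 1609 - (-765 - 3510 - 1800) = 1609 - 1*(-6075) = 1609 + 6075 = 7684)
S/(-1472) - 3733/2453 = 7684/(-1472) - 3733/2453 = 7684*(-1/1472) - 3733*1/2453 = -1921/368 - 3733/2453 = -6085957/902704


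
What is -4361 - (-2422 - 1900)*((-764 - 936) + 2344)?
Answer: 2779007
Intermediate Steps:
-4361 - (-2422 - 1900)*((-764 - 936) + 2344) = -4361 - (-4322)*(-1700 + 2344) = -4361 - (-4322)*644 = -4361 - 1*(-2783368) = -4361 + 2783368 = 2779007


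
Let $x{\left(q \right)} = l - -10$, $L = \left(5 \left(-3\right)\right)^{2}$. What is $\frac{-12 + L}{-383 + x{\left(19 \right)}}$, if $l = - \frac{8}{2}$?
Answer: $- \frac{213}{377} \approx -0.56499$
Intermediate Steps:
$l = -4$ ($l = \left(-8\right) \frac{1}{2} = -4$)
$L = 225$ ($L = \left(-15\right)^{2} = 225$)
$x{\left(q \right)} = 6$ ($x{\left(q \right)} = -4 - -10 = -4 + 10 = 6$)
$\frac{-12 + L}{-383 + x{\left(19 \right)}} = \frac{-12 + 225}{-383 + 6} = \frac{213}{-377} = 213 \left(- \frac{1}{377}\right) = - \frac{213}{377}$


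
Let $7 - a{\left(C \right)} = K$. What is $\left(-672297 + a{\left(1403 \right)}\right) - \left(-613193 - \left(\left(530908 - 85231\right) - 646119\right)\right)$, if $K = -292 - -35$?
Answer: $-259282$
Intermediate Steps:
$K = -257$ ($K = -292 + 35 = -257$)
$a{\left(C \right)} = 264$ ($a{\left(C \right)} = 7 - -257 = 7 + 257 = 264$)
$\left(-672297 + a{\left(1403 \right)}\right) - \left(-613193 - \left(\left(530908 - 85231\right) - 646119\right)\right) = \left(-672297 + 264\right) - \left(-613193 - \left(\left(530908 - 85231\right) - 646119\right)\right) = -672033 - \left(-613193 - \left(445677 - 646119\right)\right) = -672033 - \left(-613193 - -200442\right) = -672033 - \left(-613193 + 200442\right) = -672033 - -412751 = -672033 + 412751 = -259282$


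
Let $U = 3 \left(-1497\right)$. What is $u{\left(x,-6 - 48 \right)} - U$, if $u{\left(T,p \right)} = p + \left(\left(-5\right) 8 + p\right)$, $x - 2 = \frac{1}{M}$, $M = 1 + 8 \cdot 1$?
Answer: $4343$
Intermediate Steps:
$M = 9$ ($M = 1 + 8 = 9$)
$x = \frac{19}{9}$ ($x = 2 + \frac{1}{9} = \frac{19}{9} \approx 2.1111$)
$U = -4491$
$u{\left(T,p \right)} = -40 + 2 p$ ($u{\left(T,p \right)} = p + \left(-40 + p\right) = -40 + 2 p$)
$u{\left(x,-6 - 48 \right)} - U = \left(-40 + 2 \left(-6 - 48\right)\right) - -4491 = \left(-40 + 2 \left(-6 - 48\right)\right) + 4491 = \left(-40 + 2 \left(-54\right)\right) + 4491 = \left(-40 - 108\right) + 4491 = -148 + 4491 = 4343$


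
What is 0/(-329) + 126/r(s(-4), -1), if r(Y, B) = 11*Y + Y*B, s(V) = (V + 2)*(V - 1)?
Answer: 63/50 ≈ 1.2600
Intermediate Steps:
s(V) = (-1 + V)*(2 + V) (s(V) = (2 + V)*(-1 + V) = (-1 + V)*(2 + V))
r(Y, B) = 11*Y + B*Y
0/(-329) + 126/r(s(-4), -1) = 0/(-329) + 126/(((-2 - 4 + (-4)²)*(11 - 1))) = 0*(-1/329) + 126/(((-2 - 4 + 16)*10)) = 0 + 126/((10*10)) = 0 + 126/100 = 0 + 126*(1/100) = 0 + 63/50 = 63/50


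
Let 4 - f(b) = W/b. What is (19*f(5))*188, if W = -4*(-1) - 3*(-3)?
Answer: 25004/5 ≈ 5000.8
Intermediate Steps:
W = 13 (W = 4 + 9 = 13)
f(b) = 4 - 13/b
(19*f(5))*188 = (19*(4 - 13/5))*188 = (19*(7/5))*188 = (133/5)*188 = 25004/5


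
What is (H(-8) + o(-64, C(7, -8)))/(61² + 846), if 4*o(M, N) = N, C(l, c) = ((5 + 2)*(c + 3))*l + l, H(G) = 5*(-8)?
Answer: -199/9134 ≈ -0.021787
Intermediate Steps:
H(G) = -40
C(l, c) = l + l*(21 + 7*c) (C(l, c) = (7*(3 + c))*l + l = (21 + 7*c)*l + l = l*(21 + 7*c) + l = l + l*(21 + 7*c))
o(M, N) = N/4
(H(-8) + o(-64, C(7, -8)))/(61² + 846) = (-40 + (7*(22 + 7*(-8)))/4)/(61² + 846) = (-40 + (7*(22 - 56))/4)/(3721 + 846) = (-40 + (7*(-34))/4)/4567 = (-40 + (¼)*(-238))*(1/4567) = (-40 - 119/2)*(1/4567) = -199/2*1/4567 = -199/9134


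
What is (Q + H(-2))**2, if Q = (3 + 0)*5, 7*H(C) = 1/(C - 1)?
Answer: 98596/441 ≈ 223.57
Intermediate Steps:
H(C) = 1/(7*(-1 + C)) (H(C) = 1/(7*(C - 1)) = 1/(7*(-1 + C)))
Q = 15 (Q = 3*5 = 15)
(Q + H(-2))**2 = (15 + 1/(7*(-1 - 2)))**2 = (15 + (1/7)/(-3))**2 = (15 + (1/7)*(-1/3))**2 = (15 - 1/21)**2 = (314/21)**2 = 98596/441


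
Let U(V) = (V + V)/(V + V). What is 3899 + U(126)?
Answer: 3900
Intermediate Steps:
U(V) = 1 (U(V) = (2*V)/((2*V)) = (2*V)*(1/(2*V)) = 1)
3899 + U(126) = 3899 + 1 = 3900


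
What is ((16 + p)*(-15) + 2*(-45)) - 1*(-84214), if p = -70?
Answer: 84934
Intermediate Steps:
((16 + p)*(-15) + 2*(-45)) - 1*(-84214) = ((16 - 70)*(-15) + 2*(-45)) - 1*(-84214) = (-54*(-15) - 90) + 84214 = (810 - 90) + 84214 = 720 + 84214 = 84934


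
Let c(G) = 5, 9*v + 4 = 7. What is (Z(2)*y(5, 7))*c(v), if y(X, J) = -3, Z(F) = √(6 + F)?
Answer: -30*√2 ≈ -42.426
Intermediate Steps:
v = ⅓ (v = -4/9 + (⅑)*7 = -4/9 + 7/9 = ⅓ ≈ 0.33333)
(Z(2)*y(5, 7))*c(v) = (√(6 + 2)*(-3))*5 = (√8*(-3))*5 = ((2*√2)*(-3))*5 = -6*√2*5 = -30*√2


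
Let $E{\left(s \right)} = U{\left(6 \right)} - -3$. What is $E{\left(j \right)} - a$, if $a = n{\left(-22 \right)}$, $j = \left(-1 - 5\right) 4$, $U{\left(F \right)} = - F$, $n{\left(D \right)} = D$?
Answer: $19$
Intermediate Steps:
$j = -24$ ($j = \left(-6\right) 4 = -24$)
$E{\left(s \right)} = -3$ ($E{\left(s \right)} = \left(-1\right) 6 - -3 = -6 + 3 = -3$)
$a = -22$
$E{\left(j \right)} - a = -3 - -22 = -3 + 22 = 19$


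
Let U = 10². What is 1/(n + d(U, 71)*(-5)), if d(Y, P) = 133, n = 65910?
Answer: 1/65245 ≈ 1.5327e-5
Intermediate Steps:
U = 100
1/(n + d(U, 71)*(-5)) = 1/(65910 + 133*(-5)) = 1/(65910 - 665) = 1/65245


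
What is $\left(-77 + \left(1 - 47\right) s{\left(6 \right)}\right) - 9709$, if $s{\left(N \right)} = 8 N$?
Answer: $-11994$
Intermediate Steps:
$\left(-77 + \left(1 - 47\right) s{\left(6 \right)}\right) - 9709 = \left(-77 + \left(1 - 47\right) 8 \cdot 6\right) - 9709 = \left(-77 - 2208\right) - 9709 = -2285 - 9709 = -11994$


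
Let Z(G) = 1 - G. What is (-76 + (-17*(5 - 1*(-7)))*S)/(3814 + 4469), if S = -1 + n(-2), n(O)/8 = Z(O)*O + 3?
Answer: 5024/8283 ≈ 0.60654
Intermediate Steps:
n(O) = 24 + 8*O*(1 - O) (n(O) = 8*((1 - O)*O + 3) = 8*(O*(1 - O) + 3) = 8*(3 + O*(1 - O)) = 24 + 8*O*(1 - O))
S = -25 (S = -1 + (24 - 8*(-2)*(-1 - 2)) = -1 + (24 - 8*(-2)*(-3)) = -1 + (24 - 48) = -1 - 24 = -25)
(-76 + (-17*(5 - 1*(-7)))*S)/(3814 + 4469) = (-76 - 17*(5 - 1*(-7))*(-25))/(3814 + 4469) = (-76 - 17*(5 + 7)*(-25))/8283 = (-76 - 17*12*(-25))*(1/8283) = (-76 - 204*(-25))*(1/8283) = (-76 + 5100)*(1/8283) = 5024*(1/8283) = 5024/8283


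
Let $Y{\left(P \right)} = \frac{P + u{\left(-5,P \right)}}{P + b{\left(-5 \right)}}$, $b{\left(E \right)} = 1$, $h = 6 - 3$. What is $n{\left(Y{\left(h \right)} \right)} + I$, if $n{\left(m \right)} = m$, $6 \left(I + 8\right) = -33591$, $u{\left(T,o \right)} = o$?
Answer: $-5605$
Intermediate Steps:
$h = 3$ ($h = 6 - 3 = 3$)
$I = - \frac{11213}{2}$ ($I = -8 + \frac{1}{6} \left(-33591\right) = -8 - \frac{11197}{2} = - \frac{11213}{2} \approx -5606.5$)
$Y{\left(P \right)} = \frac{2 P}{1 + P}$ ($Y{\left(P \right)} = \frac{P + P}{P + 1} = \frac{2 P}{1 + P}$)
$n{\left(Y{\left(h \right)} \right)} + I = 2 \cdot 3 \frac{1}{1 + 3} - \frac{11213}{2} = 2 \cdot 3 \cdot \frac{1}{4} - \frac{11213}{2} = \frac{3}{2} - \frac{11213}{2} = -5605$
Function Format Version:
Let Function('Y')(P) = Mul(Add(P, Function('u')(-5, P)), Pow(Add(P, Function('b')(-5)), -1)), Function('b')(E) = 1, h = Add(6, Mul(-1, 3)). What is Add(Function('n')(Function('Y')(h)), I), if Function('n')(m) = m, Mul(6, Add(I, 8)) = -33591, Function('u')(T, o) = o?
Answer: -5605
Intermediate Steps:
h = 3 (h = Add(6, -3) = 3)
I = Rational(-11213, 2) (I = Add(-8, Mul(Rational(1, 6), -33591)) = Add(-8, Rational(-11197, 2)) = Rational(-11213, 2) ≈ -5606.5)
Function('Y')(P) = Mul(2, P, Pow(Add(1, P), -1)) (Function('Y')(P) = Mul(Add(P, P), Pow(Add(P, 1), -1)) = Mul(Mul(2, P), Pow(Add(1, P), -1)) = Mul(2, P, Pow(Add(1, P), -1)))
Add(Function('n')(Function('Y')(h)), I) = Add(Mul(2, 3, Pow(Add(1, 3), -1)), Rational(-11213, 2)) = Add(Mul(2, 3, Pow(4, -1)), Rational(-11213, 2)) = Add(Mul(2, 3, Rational(1, 4)), Rational(-11213, 2)) = Add(Rational(3, 2), Rational(-11213, 2)) = -5605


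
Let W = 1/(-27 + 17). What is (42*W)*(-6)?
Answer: 126/5 ≈ 25.200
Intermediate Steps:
W = -1/10 (W = 1/(-10) = -1/10 ≈ -0.10000)
(42*W)*(-6) = (42*(-1/10))*(-6) = -21/5*(-6) = 126/5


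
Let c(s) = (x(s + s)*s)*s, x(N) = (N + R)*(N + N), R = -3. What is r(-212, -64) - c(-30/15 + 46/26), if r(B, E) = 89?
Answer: 2537069/28561 ≈ 88.830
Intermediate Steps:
x(N) = 2*N*(-3 + N) (x(N) = (N - 3)*(N + N) = (-3 + N)*(2*N) = 2*N*(-3 + N))
c(s) = 4*s³*(-3 + 2*s) (c(s) = ((2*(s + s)*(-3 + (s + s)))*s)*s = ((2*(2*s)*(-3 + 2*s))*s)*s = ((4*s*(-3 + 2*s))*s)*s = (4*s²*(-3 + 2*s))*s = 4*s³*(-3 + 2*s))
r(-212, -64) - c(-30/15 + 46/26) = 89 - (-30/15 + 46/26)³*(-12 + 8*(-30/15 + 46/26)) = 89 - (-30*1/15 + 46*(1/26))³*(-12 + 8*(-30*1/15 + 46*(1/26))) = 89 - (-2 + 23/13)³*(-12 + 8*(-2 + 23/13)) = 89 - (-3/13)³*(-12 + 8*(-3/13)) = 89 - (-27)*(-12 - 24/13)/2197 = 89 - (-27)*(-180)/(2197*13) = 89 - 1*4860/28561 = 89 - 4860/28561 = 2537069/28561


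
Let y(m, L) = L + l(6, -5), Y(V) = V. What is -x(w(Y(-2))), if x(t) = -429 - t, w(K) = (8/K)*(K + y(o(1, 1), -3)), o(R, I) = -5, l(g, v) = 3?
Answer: 437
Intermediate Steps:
y(m, L) = 3 + L (y(m, L) = L + 3 = 3 + L)
w(K) = 8 (w(K) = (8/K)*(K + (3 - 3)) = (8/K)*(K + 0) = (8/K)*K = 8)
-x(w(Y(-2))) = -(-429 - 1*8) = -(-429 - 8) = -1*(-437) = 437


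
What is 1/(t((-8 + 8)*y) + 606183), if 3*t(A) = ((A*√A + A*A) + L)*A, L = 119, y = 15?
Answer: 1/606183 ≈ 1.6497e-6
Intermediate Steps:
t(A) = A*(119 + A² + A^(3/2))/3 (t(A) = (((A*√A + A*A) + 119)*A)/3 = (((A^(3/2) + A²) + 119)*A)/3 = (((A² + A^(3/2)) + 119)*A)/3 = ((119 + A² + A^(3/2))*A)/3 = (A*(119 + A² + A^(3/2)))/3 = A*(119 + A² + A^(3/2))/3)
1/(t((-8 + 8)*y) + 606183) = 1/((((-8 + 8)*15)³/3 + ((-8 + 8)*15)^(5/2)/3 + 119*((-8 + 8)*15)/3) + 606183) = 1/(((0*15)³/3 + (0*15)^(5/2)/3 + 119*(0*15)/3) + 606183) = 1/(((⅓)*0³ + 0^(5/2)/3 + (119/3)*0) + 606183) = 1/(((⅓)*0 + (⅓)*0 + 0) + 606183) = 1/((0 + 0 + 0) + 606183) = 1/(0 + 606183) = 1/606183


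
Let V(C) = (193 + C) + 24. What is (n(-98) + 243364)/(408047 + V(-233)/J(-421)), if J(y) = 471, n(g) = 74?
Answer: 114659298/192190121 ≈ 0.59659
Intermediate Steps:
V(C) = 217 + C
(n(-98) + 243364)/(408047 + V(-233)/J(-421)) = (74 + 243364)/(408047 + (217 - 233)/471) = 243438/(408047 - 16*1/471) = 243438/(408047 - 16/471) = 243438/(192190121/471) = 243438*(471/192190121) = 114659298/192190121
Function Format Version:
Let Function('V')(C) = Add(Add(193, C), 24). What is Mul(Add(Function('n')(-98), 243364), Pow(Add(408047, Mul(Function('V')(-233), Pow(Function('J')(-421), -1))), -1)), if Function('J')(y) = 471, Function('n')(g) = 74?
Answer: Rational(114659298, 192190121) ≈ 0.59659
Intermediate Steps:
Function('V')(C) = Add(217, C)
Mul(Add(Function('n')(-98), 243364), Pow(Add(408047, Mul(Function('V')(-233), Pow(Function('J')(-421), -1))), -1)) = Mul(Add(74, 243364), Pow(Add(408047, Mul(Add(217, -233), Pow(471, -1))), -1)) = Mul(243438, Pow(Add(408047, Mul(-16, Rational(1, 471))), -1)) = Mul(243438, Pow(Add(408047, Rational(-16, 471)), -1)) = Mul(243438, Pow(Rational(192190121, 471), -1)) = Mul(243438, Rational(471, 192190121)) = Rational(114659298, 192190121)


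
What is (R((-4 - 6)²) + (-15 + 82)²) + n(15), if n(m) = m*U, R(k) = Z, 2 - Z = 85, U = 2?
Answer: 4436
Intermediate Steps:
Z = -83 (Z = 2 - 1*85 = 2 - 85 = -83)
R(k) = -83
n(m) = 2*m (n(m) = m*2 = 2*m)
(R((-4 - 6)²) + (-15 + 82)²) + n(15) = (-83 + (-15 + 82)²) + 2*15 = (-83 + 67²) + 30 = (-83 + 4489) + 30 = 4406 + 30 = 4436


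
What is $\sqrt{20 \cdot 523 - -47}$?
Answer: $\sqrt{10507} \approx 102.5$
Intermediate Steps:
$\sqrt{20 \cdot 523 - -47} = \sqrt{10460 + \left(132 - 85\right)} = \sqrt{10460 + 47} = \sqrt{10507}$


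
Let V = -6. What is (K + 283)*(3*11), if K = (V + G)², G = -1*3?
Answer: 12012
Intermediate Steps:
G = -3
K = 81 (K = (-6 - 3)² = (-9)² = 81)
(K + 283)*(3*11) = (81 + 283)*(3*11) = 364*33 = 12012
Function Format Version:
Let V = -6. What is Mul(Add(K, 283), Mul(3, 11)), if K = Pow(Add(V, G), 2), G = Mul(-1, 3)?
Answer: 12012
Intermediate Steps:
G = -3
K = 81 (K = Pow(Add(-6, -3), 2) = Pow(-9, 2) = 81)
Mul(Add(K, 283), Mul(3, 11)) = Mul(Add(81, 283), Mul(3, 11)) = Mul(364, 33) = 12012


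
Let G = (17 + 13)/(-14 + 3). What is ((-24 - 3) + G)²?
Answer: 106929/121 ≈ 883.71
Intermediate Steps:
G = -30/11 (G = 30/(-11) = 30*(-1/11) = -30/11 ≈ -2.7273)
((-24 - 3) + G)² = ((-24 - 3) - 30/11)² = (-27 - 30/11)² = (-327/11)² = 106929/121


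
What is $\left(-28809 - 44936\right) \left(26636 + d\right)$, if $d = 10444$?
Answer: $-2734464600$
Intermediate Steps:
$\left(-28809 - 44936\right) \left(26636 + d\right) = \left(-28809 - 44936\right) \left(26636 + 10444\right) = \left(-73745\right) 37080 = -2734464600$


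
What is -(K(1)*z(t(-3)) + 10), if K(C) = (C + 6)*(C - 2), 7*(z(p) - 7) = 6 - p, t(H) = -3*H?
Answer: 36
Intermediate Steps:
z(p) = 55/7 - p/7 (z(p) = 7 + (6 - p)/7 = 7 + (6/7 - p/7) = 55/7 - p/7)
K(C) = (-2 + C)*(6 + C) (K(C) = (6 + C)*(-2 + C) = (-2 + C)*(6 + C))
-(K(1)*z(t(-3)) + 10) = -((-12 + 1² + 4*1)*(55/7 - (-3)*(-3)/7) + 10) = -((-12 + 1 + 4)*(55/7 - ⅐*9) + 10) = -(-7*(55/7 - 9/7) + 10) = -(-7*46/7 + 10) = -(-46 + 10) = -1*(-36) = 36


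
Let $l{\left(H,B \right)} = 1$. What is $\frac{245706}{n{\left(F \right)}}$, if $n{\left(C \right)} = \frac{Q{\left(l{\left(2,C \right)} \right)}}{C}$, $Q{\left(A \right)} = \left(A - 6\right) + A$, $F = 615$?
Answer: $- \frac{75554595}{2} \approx -3.7777 \cdot 10^{7}$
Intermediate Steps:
$Q{\left(A \right)} = -6 + 2 A$ ($Q{\left(A \right)} = \left(-6 + A\right) + A = -6 + 2 A$)
$n{\left(C \right)} = - \frac{4}{C}$ ($n{\left(C \right)} = \frac{-6 + 2 \cdot 1}{C} = \frac{-6 + 2}{C} = - \frac{4}{C}$)
$\frac{245706}{n{\left(F \right)}} = \frac{245706}{\left(-4\right) \frac{1}{615}} = \frac{245706}{- \frac{4}{615}} = 245706 \left(- \frac{615}{4}\right) = - \frac{75554595}{2}$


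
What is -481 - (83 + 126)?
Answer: -690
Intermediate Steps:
-481 - (83 + 126) = -481 - 1*209 = -481 - 209 = -690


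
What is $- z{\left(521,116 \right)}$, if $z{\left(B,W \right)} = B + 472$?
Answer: $-993$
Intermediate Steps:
$z{\left(B,W \right)} = 472 + B$
$- z{\left(521,116 \right)} = - (472 + 521) = \left(-1\right) 993 = -993$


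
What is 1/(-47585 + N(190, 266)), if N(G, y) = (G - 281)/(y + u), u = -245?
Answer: -3/142768 ≈ -2.1013e-5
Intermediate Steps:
N(G, y) = (-281 + G)/(-245 + y) (N(G, y) = (G - 281)/(y - 245) = (-281 + G)/(-245 + y))
1/(-47585 + N(190, 266)) = 1/(-47585 + (-281 + 190)/(-245 + 266)) = 1/(-47585 - 91/21) = 1/(-47585 + (1/21)*(-91)) = 1/(-47585 - 13/3) = 1/(-142768/3) = -3/142768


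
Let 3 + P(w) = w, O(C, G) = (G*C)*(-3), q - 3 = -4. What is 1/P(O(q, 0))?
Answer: -1/3 ≈ -0.33333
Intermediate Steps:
q = -1 (q = 3 - 4 = -1)
O(C, G) = -3*C*G (O(C, G) = (C*G)*(-3) = -3*C*G)
P(w) = -3 + w
1/P(O(q, 0)) = 1/(-3 - 3*(-1)*0) = 1/(-3 + 0) = 1/(-3) = -1/3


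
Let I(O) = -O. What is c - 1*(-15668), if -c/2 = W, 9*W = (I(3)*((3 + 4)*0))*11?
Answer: 15668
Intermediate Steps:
W = 0 (W = (((-1*3)*((3 + 4)*0))*11)/9 = (-21*0*11)/9 = (-3*0*11)/9 = (0*11)/9 = (1/9)*0 = 0)
c = 0 (c = -2*0 = 0)
c - 1*(-15668) = 0 - 1*(-15668) = 0 + 15668 = 15668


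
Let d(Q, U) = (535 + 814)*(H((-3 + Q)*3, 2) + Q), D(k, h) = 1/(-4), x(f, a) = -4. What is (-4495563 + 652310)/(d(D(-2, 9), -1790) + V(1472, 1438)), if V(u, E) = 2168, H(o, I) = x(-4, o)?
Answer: 15373012/14261 ≈ 1078.0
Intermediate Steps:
D(k, h) = -1/4
H(o, I) = -4
d(Q, U) = -5396 + 1349*Q (d(Q, U) = (535 + 814)*(-4 + Q) = 1349*(-4 + Q) = -5396 + 1349*Q)
(-4495563 + 652310)/(d(D(-2, 9), -1790) + V(1472, 1438)) = (-4495563 + 652310)/((-5396 + 1349*(-1/4)) + 2168) = -3843253/((-5396 - 1349/4) + 2168) = -3843253/(-22933/4 + 2168) = -3843253/(-14261/4) = -3843253*(-4/14261) = 15373012/14261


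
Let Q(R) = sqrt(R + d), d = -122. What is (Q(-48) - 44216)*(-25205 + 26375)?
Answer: -51732720 + 1170*I*sqrt(170) ≈ -5.1733e+7 + 15255.0*I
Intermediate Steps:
Q(R) = sqrt(-122 + R) (Q(R) = sqrt(R - 122) = sqrt(-122 + R))
(Q(-48) - 44216)*(-25205 + 26375) = (sqrt(-122 - 48) - 44216)*(-25205 + 26375) = (sqrt(-170) - 44216)*1170 = (I*sqrt(170) - 44216)*1170 = (-44216 + I*sqrt(170))*1170 = -51732720 + 1170*I*sqrt(170)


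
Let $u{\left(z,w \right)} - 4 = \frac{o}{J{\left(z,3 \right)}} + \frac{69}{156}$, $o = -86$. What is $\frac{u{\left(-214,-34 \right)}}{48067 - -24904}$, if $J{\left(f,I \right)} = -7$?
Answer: $\frac{6089}{26561444} \approx 0.00022924$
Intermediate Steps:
$u{\left(z,w \right)} = \frac{6089}{364}$ ($u{\left(z,w \right)} = 4 + \left(- \frac{86}{-7} + \frac{69}{156}\right) = 4 + \left(\left(-86\right) \left(- \frac{1}{7}\right) + 69 \cdot \frac{1}{156}\right) = 4 + \left(\frac{86}{7} + \frac{23}{52}\right) = 4 + \frac{4633}{364} = \frac{6089}{364}$)
$\frac{u{\left(-214,-34 \right)}}{48067 - -24904} = \frac{6089}{364 \left(48067 - -24904\right)} = \frac{6089}{364 \left(48067 + 24904\right)} = \frac{6089}{364 \cdot 72971} = \frac{6089}{364} \cdot \frac{1}{72971} = \frac{6089}{26561444}$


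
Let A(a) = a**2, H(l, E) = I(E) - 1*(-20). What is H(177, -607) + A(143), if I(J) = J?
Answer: 19862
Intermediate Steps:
H(l, E) = 20 + E (H(l, E) = E - 1*(-20) = E + 20 = 20 + E)
H(177, -607) + A(143) = (20 - 607) + 143**2 = -587 + 20449 = 19862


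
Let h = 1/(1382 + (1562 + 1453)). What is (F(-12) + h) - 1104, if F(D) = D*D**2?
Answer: -12452303/4397 ≈ -2832.0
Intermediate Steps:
F(D) = D**3
h = 1/4397 (h = 1/(1382 + 3015) = 1/4397 ≈ 0.00022743)
(F(-12) + h) - 1104 = ((-12)**3 + 1/4397) - 1104 = (-1728 + 1/4397) - 1104 = -7598015/4397 - 1104 = -12452303/4397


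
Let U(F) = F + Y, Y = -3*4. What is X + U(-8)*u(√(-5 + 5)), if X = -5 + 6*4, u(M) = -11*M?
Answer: 19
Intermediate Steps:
Y = -12
U(F) = -12 + F (U(F) = F - 12 = -12 + F)
X = 19 (X = -5 + 24 = 19)
X + U(-8)*u(√(-5 + 5)) = 19 + (-12 - 8)*(-11*√(-5 + 5)) = 19 - (-220)*√0 = 19 - (-220)*0 = 19 - 20*0 = 19 + 0 = 19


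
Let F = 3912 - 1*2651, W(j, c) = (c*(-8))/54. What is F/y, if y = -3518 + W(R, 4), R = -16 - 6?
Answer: -34047/95002 ≈ -0.35838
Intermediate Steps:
R = -22
W(j, c) = -4*c/27 (W(j, c) = -8*c*(1/54) = -4*c/27)
F = 1261 (F = 3912 - 2651 = 1261)
y = -95002/27 (y = -3518 - 4/27*4 = -3518 - 16/27 = -95002/27 ≈ -3518.6)
F/y = 1261/(-95002/27) = 1261*(-27/95002) = -34047/95002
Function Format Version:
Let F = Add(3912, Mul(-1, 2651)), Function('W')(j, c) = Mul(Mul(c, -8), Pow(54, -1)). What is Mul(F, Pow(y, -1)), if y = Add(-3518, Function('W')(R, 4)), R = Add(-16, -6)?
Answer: Rational(-34047, 95002) ≈ -0.35838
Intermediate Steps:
R = -22
Function('W')(j, c) = Mul(Rational(-4, 27), c) (Function('W')(j, c) = Mul(Mul(-8, c), Rational(1, 54)) = Mul(Rational(-4, 27), c))
F = 1261 (F = Add(3912, -2651) = 1261)
y = Rational(-95002, 27) (y = Add(-3518, Mul(Rational(-4, 27), 4)) = Add(-3518, Rational(-16, 27)) = Rational(-95002, 27) ≈ -3518.6)
Mul(F, Pow(y, -1)) = Mul(1261, Pow(Rational(-95002, 27), -1)) = Mul(1261, Rational(-27, 95002)) = Rational(-34047, 95002)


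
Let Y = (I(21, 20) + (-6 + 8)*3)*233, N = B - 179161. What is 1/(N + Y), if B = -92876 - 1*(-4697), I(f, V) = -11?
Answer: -1/268505 ≈ -3.7243e-6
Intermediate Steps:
B = -88179 (B = -92876 + 4697 = -88179)
N = -267340 (N = -88179 - 179161 = -267340)
Y = -1165 (Y = (-11 + (-6 + 8)*3)*233 = (-11 + 2*3)*233 = (-11 + 6)*233 = -5*233 = -1165)
1/(N + Y) = 1/(-267340 - 1165) = 1/(-268505) = -1/268505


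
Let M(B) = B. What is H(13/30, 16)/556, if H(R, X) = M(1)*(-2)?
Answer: -1/278 ≈ -0.0035971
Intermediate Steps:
H(R, X) = -2 (H(R, X) = 1*(-2) = -2)
H(13/30, 16)/556 = -2/556 = -2*1/556 = -1/278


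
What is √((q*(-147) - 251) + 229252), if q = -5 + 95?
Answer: √215771 ≈ 464.51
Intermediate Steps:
q = 90
√((q*(-147) - 251) + 229252) = √((90*(-147) - 251) + 229252) = √((-13230 - 251) + 229252) = √(-13481 + 229252) = √215771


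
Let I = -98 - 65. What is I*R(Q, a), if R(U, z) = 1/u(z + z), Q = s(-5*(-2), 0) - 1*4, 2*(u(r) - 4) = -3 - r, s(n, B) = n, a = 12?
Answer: 326/19 ≈ 17.158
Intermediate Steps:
u(r) = 5/2 - r/2 (u(r) = 4 + (-3 - r)/2 = 4 + (-3/2 - r/2) = 5/2 - r/2)
Q = 6 (Q = -5*(-2) - 1*4 = 10 - 4 = 6)
I = -163
R(U, z) = 1/(5/2 - z) (R(U, z) = 1/(5/2 - (z + z)/2) = 1/(5/2 - z))
I*R(Q, a) = -(-326)/(-5 + 2*12) = -(-326)/(-5 + 24) = -(-326)/19 = -163*(-2/19) = 326/19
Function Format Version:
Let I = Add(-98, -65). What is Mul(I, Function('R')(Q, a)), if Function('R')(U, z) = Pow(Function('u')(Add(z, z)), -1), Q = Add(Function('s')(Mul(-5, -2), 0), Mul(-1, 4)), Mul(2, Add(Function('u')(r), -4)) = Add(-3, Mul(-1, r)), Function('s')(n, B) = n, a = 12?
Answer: Rational(326, 19) ≈ 17.158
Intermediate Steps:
Function('u')(r) = Add(Rational(5, 2), Mul(Rational(-1, 2), r)) (Function('u')(r) = Add(4, Mul(Rational(1, 2), Add(-3, Mul(-1, r)))) = Add(4, Add(Rational(-3, 2), Mul(Rational(-1, 2), r))) = Add(Rational(5, 2), Mul(Rational(-1, 2), r)))
Q = 6 (Q = Add(Mul(-5, -2), Mul(-1, 4)) = Add(10, -4) = 6)
I = -163
Function('R')(U, z) = Pow(Add(Rational(5, 2), Mul(-1, z)), -1) (Function('R')(U, z) = Pow(Add(Rational(5, 2), Mul(Rational(-1, 2), Add(z, z))), -1) = Pow(Add(Rational(5, 2), Mul(Rational(-1, 2), Mul(2, z))), -1) = Pow(Add(Rational(5, 2), Mul(-1, z)), -1))
Mul(I, Function('R')(Q, a)) = Mul(-163, Mul(-2, Pow(Add(-5, Mul(2, 12)), -1))) = Mul(-163, Mul(-2, Pow(Add(-5, 24), -1))) = Mul(-163, Mul(-2, Pow(19, -1))) = Mul(-163, Mul(-2, Rational(1, 19))) = Mul(-163, Rational(-2, 19)) = Rational(326, 19)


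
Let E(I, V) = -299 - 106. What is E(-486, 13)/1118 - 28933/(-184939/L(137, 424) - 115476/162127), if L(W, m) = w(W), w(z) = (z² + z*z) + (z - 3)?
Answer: 197550769906376711/38385207545750 ≈ 5146.5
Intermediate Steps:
E(I, V) = -405
w(z) = -3 + z + 2*z² (w(z) = (z² + z²) + (-3 + z) = 2*z² + (-3 + z) = -3 + z + 2*z²)
L(W, m) = -3 + W + 2*W²
E(-486, 13)/1118 - 28933/(-184939/L(137, 424) - 115476/162127) = -405/1118 - 28933/(-184939/(-3 + 137 + 2*137²) - 115476/162127) = -405*1/1118 - 28933/(-184939/(-3 + 137 + 2*18769) - 115476*1/162127) = -405/1118 - 28933/(-184939/(-3 + 137 + 37538) - 115476/162127) = -405/1118 - 28933/(-184939/37672 - 115476/162127) = -405/1118 - 28933/(-34333817125/6107648344) = -405/1118 - 28933*(-6107648344/34333817125) = -405/1118 + 176712589536952/34333817125 = 197550769906376711/38385207545750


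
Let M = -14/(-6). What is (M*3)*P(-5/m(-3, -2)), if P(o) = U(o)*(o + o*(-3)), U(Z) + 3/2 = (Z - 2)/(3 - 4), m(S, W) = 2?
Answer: 105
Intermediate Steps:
M = 7/3 (M = -14*(-⅙) = 7/3 ≈ 2.3333)
U(Z) = ½ - Z (U(Z) = -3/2 + (Z - 2)/(3 - 4) = -3/2 + (-2 + Z)/(-1) = -3/2 + (-2 + Z)*(-1) = -3/2 + (2 - Z) = ½ - Z)
P(o) = -2*o*(½ - o) (P(o) = (½ - o)*(o + o*(-3)) = (½ - o)*(o - 3*o) = (½ - o)*(-2*o) = -2*o*(½ - o))
(M*3)*P(-5/m(-3, -2)) = ((7/3)*3)*((-5/2)*(-1 + 2*(-5/2))) = 7*((-5*½)*(-1 + 2*(-5*½))) = 7*(-5*(-1 + 2*(-5/2))/2) = 7*(-5*(-1 - 5)/2) = 7*(-5/2*(-6)) = 7*15 = 105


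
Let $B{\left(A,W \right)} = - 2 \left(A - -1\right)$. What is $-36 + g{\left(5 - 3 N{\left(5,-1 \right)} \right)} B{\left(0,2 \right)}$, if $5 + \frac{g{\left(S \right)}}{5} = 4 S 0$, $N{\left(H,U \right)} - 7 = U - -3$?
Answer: $14$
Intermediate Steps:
$N{\left(H,U \right)} = 10 + U$ ($N{\left(H,U \right)} = 7 + \left(U - -3\right) = 7 + \left(U + 3\right) = 7 + \left(3 + U\right) = 10 + U$)
$B{\left(A,W \right)} = -2 - 2 A$ ($B{\left(A,W \right)} = - 2 \left(A + 1\right) = - 2 \left(1 + A\right) = -2 - 2 A$)
$g{\left(S \right)} = -25$ ($g{\left(S \right)} = -25 + 5 \cdot 4 S 0 = -25 + 5 \cdot 0 = -25 + 0 = -25$)
$-36 + g{\left(5 - 3 N{\left(5,-1 \right)} \right)} B{\left(0,2 \right)} = -36 - 25 \left(-2 - 0\right) = -36 - 25 \left(-2 + 0\right) = -36 - -50 = -36 + 50 = 14$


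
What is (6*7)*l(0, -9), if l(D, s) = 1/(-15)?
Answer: -14/5 ≈ -2.8000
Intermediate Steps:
l(D, s) = -1/15
(6*7)*l(0, -9) = (6*7)*(-1/15) = 42*(-1/15) = -14/5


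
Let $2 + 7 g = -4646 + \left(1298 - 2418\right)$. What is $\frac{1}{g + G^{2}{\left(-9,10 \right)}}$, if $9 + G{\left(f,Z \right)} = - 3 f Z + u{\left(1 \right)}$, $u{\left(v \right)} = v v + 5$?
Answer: $\frac{1}{70465} \approx 1.4191 \cdot 10^{-5}$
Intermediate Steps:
$u{\left(v \right)} = 5 + v^{2}$ ($u{\left(v \right)} = v^{2} + 5 = 5 + v^{2}$)
$G{\left(f,Z \right)} = -3 - 3 Z f$ ($G{\left(f,Z \right)} = -9 + \left(- 3 f Z + \left(5 + 1^{2}\right)\right) = -9 - \left(-6 + 3 Z f\right) = -3 - 3 Z f$)
$g = -824$ ($g = - \frac{2}{7} + \frac{-4646 + \left(1298 - 2418\right)}{7} = - \frac{2}{7} + \frac{-4646 - 1120}{7} = - \frac{2}{7} + \frac{1}{7} \left(-5766\right) = - \frac{2}{7} - \frac{5766}{7} = -824$)
$\frac{1}{g + G^{2}{\left(-9,10 \right)}} = \frac{1}{-824 + \left(-3 - 30 \left(-9\right)\right)^{2}} = \frac{1}{-824 + \left(-3 + 270\right)^{2}} = \frac{1}{-824 + 267^{2}} = \frac{1}{-824 + 71289} = \frac{1}{70465}$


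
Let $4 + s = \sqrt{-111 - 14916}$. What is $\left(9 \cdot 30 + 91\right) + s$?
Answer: $357 + i \sqrt{15027} \approx 357.0 + 122.58 i$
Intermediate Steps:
$s = -4 + i \sqrt{15027}$ ($s = -4 + \sqrt{-111 - 14916} = -4 + \sqrt{-15027} = -4 + i \sqrt{15027} \approx -4.0 + 122.58 i$)
$\left(9 \cdot 30 + 91\right) + s = \left(9 \cdot 30 + 91\right) - \left(4 - i \sqrt{15027}\right) = \left(270 + 91\right) - \left(4 - i \sqrt{15027}\right) = 361 - \left(4 - i \sqrt{15027}\right) = 357 + i \sqrt{15027}$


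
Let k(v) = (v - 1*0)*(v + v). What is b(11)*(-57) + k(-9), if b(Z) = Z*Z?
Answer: -6735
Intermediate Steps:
k(v) = 2*v**2 (k(v) = (v + 0)*(2*v) = v*(2*v) = 2*v**2)
b(Z) = Z**2
b(11)*(-57) + k(-9) = 11**2*(-57) + 2*(-9)**2 = 121*(-57) + 2*81 = -6897 + 162 = -6735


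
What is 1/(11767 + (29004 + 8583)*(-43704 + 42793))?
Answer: -1/34229990 ≈ -2.9214e-8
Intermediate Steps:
1/(11767 + (29004 + 8583)*(-43704 + 42793)) = 1/(11767 + 37587*(-911)) = 1/(11767 - 34241757) = 1/(-34229990) = -1/34229990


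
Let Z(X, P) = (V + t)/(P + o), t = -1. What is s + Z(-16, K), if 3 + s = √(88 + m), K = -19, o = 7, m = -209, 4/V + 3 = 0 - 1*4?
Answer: -241/84 + 11*I ≈ -2.869 + 11.0*I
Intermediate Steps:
V = -4/7 (V = 4/(-3 + (0 - 1*4)) = 4/(-3 + (0 - 4)) = 4/(-3 - 4) = 4/(-7) = 4*(-⅐) = -4/7 ≈ -0.57143)
Z(X, P) = -11/(7*(7 + P)) (Z(X, P) = (-4/7 - 1)/(P + 7) = -11/(7*(7 + P)))
s = -3 + 11*I (s = -3 + √(88 - 209) = -3 + √(-121) = -3 + 11*I ≈ -3.0 + 11.0*I)
s + Z(-16, K) = (-3 + 11*I) - 11/(49 + 7*(-19)) = (-3 + 11*I) - 11/(49 - 133) = (-3 + 11*I) - 11/(-84) = (-3 + 11*I) - 11*(-1/84) = (-3 + 11*I) + 11/84 = -241/84 + 11*I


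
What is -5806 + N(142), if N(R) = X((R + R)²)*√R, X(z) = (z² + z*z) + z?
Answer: -5806 + 13010861328*√142 ≈ 1.5504e+11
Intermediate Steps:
X(z) = z + 2*z² (X(z) = (z² + z²) + z = 2*z² + z = z + 2*z²)
N(R) = 4*R^(5/2)*(1 + 8*R²) (N(R) = ((R + R)²*(1 + 2*(R + R)²))*√R = ((2*R)²*(1 + 2*(2*R)²))*√R = ((4*R²)*(1 + 2*(4*R²)))*√R = ((4*R²)*(1 + 8*R²))*√R = (4*R²*(1 + 8*R²))*√R = 4*R^(5/2)*(1 + 8*R²))
-5806 + N(142) = -5806 + 142^(5/2)*(4 + 32*142²) = -5806 + (20164*√142)*(4 + 32*20164) = -5806 + (20164*√142)*(4 + 645248) = -5806 + (20164*√142)*645252 = -5806 + 13010861328*√142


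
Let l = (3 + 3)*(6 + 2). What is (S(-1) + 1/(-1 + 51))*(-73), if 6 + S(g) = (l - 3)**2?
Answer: -7369423/50 ≈ -1.4739e+5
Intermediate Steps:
l = 48 (l = 6*8 = 48)
S(g) = 2019 (S(g) = -6 + (48 - 3)**2 = -6 + 45**2 = -6 + 2025 = 2019)
(S(-1) + 1/(-1 + 51))*(-73) = (2019 + 1/(-1 + 51))*(-73) = (2019 + 1/50)*(-73) = (100951/50)*(-73) = -7369423/50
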